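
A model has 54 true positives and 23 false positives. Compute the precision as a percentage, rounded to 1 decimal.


Precision = TP / (TP + FP) * 100
= 54 / (54 + 23)
= 54 / 77
= 0.7013
= 70.1%

70.1


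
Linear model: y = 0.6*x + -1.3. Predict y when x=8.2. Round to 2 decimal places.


y = 0.6 * 8.2 + (-1.3)
= 4.92 + (-1.3)
= 3.62

3.62


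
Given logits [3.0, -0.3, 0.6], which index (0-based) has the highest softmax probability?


Softmax is a monotonic transformation, so it preserves the argmax.
We need to find the index of the maximum logit.
Index 0: 3.0
Index 1: -0.3
Index 2: 0.6
Maximum logit = 3.0 at index 0

0


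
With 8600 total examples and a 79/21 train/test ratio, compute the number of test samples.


Train samples = 8600 * 79% = 6794
Test samples = 8600 - 6794
= 1806

1806


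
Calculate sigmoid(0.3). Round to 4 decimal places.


sigmoid(z) = 1 / (1 + exp(-z))
exp(-(0.3)) = exp(-0.3) = 0.7408
1 + 0.7408 = 1.7408
1 / 1.7408 = 0.5744

0.5744


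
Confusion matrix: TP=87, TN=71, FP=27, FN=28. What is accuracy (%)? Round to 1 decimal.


Accuracy = (TP + TN) / (TP + TN + FP + FN) * 100
= (87 + 71) / (87 + 71 + 27 + 28)
= 158 / 213
= 0.7418
= 74.2%

74.2


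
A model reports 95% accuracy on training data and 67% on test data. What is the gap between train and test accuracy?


Gap = train_accuracy - test_accuracy
= 95 - 67
= 28%
This large gap strongly indicates overfitting.

28


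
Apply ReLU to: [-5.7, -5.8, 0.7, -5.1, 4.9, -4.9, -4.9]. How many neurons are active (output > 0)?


ReLU(x) = max(0, x) for each element:
ReLU(-5.7) = 0
ReLU(-5.8) = 0
ReLU(0.7) = 0.7
ReLU(-5.1) = 0
ReLU(4.9) = 4.9
ReLU(-4.9) = 0
ReLU(-4.9) = 0
Active neurons (>0): 2

2


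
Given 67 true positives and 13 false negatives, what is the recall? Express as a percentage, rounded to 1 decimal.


Recall = TP / (TP + FN) * 100
= 67 / (67 + 13)
= 67 / 80
= 0.8375
= 83.8%

83.8


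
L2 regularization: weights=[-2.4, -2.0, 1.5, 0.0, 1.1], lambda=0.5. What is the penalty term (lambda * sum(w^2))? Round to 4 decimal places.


Squaring each weight:
(-2.4)^2 = 5.76
(-2.0)^2 = 4.0
1.5^2 = 2.25
0.0^2 = 0.0
1.1^2 = 1.21
Sum of squares = 13.22
Penalty = 0.5 * 13.22 = 6.6100

6.6100


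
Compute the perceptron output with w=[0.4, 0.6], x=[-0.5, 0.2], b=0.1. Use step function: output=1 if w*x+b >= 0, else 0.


z = w . x + b
= 0.4*-0.5 + 0.6*0.2 + 0.1
= -0.2 + 0.12 + 0.1
= -0.08 + 0.1
= 0.02
Since z = 0.02 >= 0, output = 1

1


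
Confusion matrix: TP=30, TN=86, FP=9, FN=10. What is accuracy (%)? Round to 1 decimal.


Accuracy = (TP + TN) / (TP + TN + FP + FN) * 100
= (30 + 86) / (30 + 86 + 9 + 10)
= 116 / 135
= 0.8593
= 85.9%

85.9


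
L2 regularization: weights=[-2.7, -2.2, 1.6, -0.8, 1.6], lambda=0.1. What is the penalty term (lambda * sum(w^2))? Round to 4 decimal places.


Squaring each weight:
(-2.7)^2 = 7.29
(-2.2)^2 = 4.84
1.6^2 = 2.56
(-0.8)^2 = 0.64
1.6^2 = 2.56
Sum of squares = 17.89
Penalty = 0.1 * 17.89 = 1.7890

1.7890


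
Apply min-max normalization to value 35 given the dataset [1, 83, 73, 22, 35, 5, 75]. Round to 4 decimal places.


Min = 1, Max = 83
Range = 83 - 1 = 82
Scaled = (x - min) / (max - min)
= (35 - 1) / 82
= 34 / 82
= 0.4146

0.4146


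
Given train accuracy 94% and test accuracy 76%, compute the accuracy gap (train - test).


Gap = train_accuracy - test_accuracy
= 94 - 76
= 18%
This gap suggests the model is overfitting.

18


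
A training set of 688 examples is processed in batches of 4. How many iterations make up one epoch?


Iterations per epoch = dataset_size / batch_size
= 688 / 4
= 172

172


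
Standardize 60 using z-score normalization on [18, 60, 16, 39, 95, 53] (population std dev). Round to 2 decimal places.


Mean = (18 + 60 + 16 + 39 + 95 + 53) / 6 = 46.8333
Variance = sum((x_i - mean)^2) / n = 729.1389
Std = sqrt(729.1389) = 27.0026
Z = (x - mean) / std
= (60 - 46.8333) / 27.0026
= 13.1667 / 27.0026
= 0.49

0.49


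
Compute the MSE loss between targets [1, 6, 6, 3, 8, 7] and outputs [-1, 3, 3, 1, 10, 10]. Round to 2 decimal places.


Differences: [2, 3, 3, 2, -2, -3]
Squared errors: [4, 9, 9, 4, 4, 9]
Sum of squared errors = 39
MSE = 39 / 6 = 6.50

6.50


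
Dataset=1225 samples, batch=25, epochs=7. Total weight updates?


Iterations per epoch = 1225 / 25 = 49
Total updates = iterations_per_epoch * epochs
= 49 * 7
= 343

343


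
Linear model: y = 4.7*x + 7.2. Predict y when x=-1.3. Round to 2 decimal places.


y = 4.7 * -1.3 + (7.2)
= -6.11 + (7.2)
= 1.09

1.09


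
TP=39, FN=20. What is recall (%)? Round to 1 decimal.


Recall = TP / (TP + FN) * 100
= 39 / (39 + 20)
= 39 / 59
= 0.661
= 66.1%

66.1


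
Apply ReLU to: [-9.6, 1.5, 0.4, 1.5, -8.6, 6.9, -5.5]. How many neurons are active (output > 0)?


ReLU(x) = max(0, x) for each element:
ReLU(-9.6) = 0
ReLU(1.5) = 1.5
ReLU(0.4) = 0.4
ReLU(1.5) = 1.5
ReLU(-8.6) = 0
ReLU(6.9) = 6.9
ReLU(-5.5) = 0
Active neurons (>0): 4

4


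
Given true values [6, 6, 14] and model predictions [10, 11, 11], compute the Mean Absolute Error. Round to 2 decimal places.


Absolute errors: [4, 5, 3]
Sum of absolute errors = 12
MAE = 12 / 3 = 4.00

4.00


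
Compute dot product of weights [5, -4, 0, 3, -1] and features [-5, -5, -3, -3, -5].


Element-wise products:
5 * -5 = -25
-4 * -5 = 20
0 * -3 = 0
3 * -3 = -9
-1 * -5 = 5
Sum = -25 + 20 + 0 + -9 + 5
= -9

-9


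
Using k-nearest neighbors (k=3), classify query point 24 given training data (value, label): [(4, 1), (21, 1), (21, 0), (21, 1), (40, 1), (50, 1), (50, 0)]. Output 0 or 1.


Distances from query 24:
Point 21 (class 0): distance = 3
Point 21 (class 1): distance = 3
Point 21 (class 1): distance = 3
K=3 nearest neighbors: classes = [0, 1, 1]
Votes for class 1: 2 / 3
Majority vote => class 1

1


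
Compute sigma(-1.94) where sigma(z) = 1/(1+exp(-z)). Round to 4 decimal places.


sigmoid(z) = 1 / (1 + exp(-z))
exp(-(-1.94)) = exp(1.94) = 6.9588
1 + 6.9588 = 7.9588
1 / 7.9588 = 0.1256

0.1256


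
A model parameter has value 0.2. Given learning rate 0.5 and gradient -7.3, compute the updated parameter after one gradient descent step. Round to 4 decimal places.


w_new = w_old - lr * gradient
= 0.2 - 0.5 * -7.3
= 0.2 - (-3.65)
= 3.8500

3.8500


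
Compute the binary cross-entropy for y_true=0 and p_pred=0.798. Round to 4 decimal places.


For y=0: Loss = -log(1-p)
= -log(1 - 0.798)
= -log(0.202)
= -(-1.5995)
= 1.5995

1.5995


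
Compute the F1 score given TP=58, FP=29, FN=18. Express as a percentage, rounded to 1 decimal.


Precision = TP / (TP + FP) = 58 / 87 = 0.6667
Recall = TP / (TP + FN) = 58 / 76 = 0.7632
F1 = 2 * P * R / (P + R)
= 2 * 0.6667 * 0.7632 / (0.6667 + 0.7632)
= 1.0175 / 1.4298
= 0.7117
As percentage: 71.2%

71.2


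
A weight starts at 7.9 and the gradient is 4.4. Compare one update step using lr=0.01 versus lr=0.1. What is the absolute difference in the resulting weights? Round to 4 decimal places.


With lr=0.01: w_new = 7.9 - 0.01 * 4.4 = 7.856
With lr=0.1: w_new = 7.9 - 0.1 * 4.4 = 7.46
Absolute difference = |7.856 - 7.46|
= 0.3960

0.3960


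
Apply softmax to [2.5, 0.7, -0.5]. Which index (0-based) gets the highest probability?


Softmax is a monotonic transformation, so it preserves the argmax.
We need to find the index of the maximum logit.
Index 0: 2.5
Index 1: 0.7
Index 2: -0.5
Maximum logit = 2.5 at index 0

0


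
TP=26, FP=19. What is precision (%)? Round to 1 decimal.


Precision = TP / (TP + FP) * 100
= 26 / (26 + 19)
= 26 / 45
= 0.5778
= 57.8%

57.8


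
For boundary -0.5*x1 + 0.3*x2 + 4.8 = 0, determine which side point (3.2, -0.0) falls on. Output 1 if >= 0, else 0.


Compute -0.5 * 3.2 + 0.3 * -0.0 + 4.8
= -1.6 + -0.0 + 4.8
= 3.2
Since 3.2 >= 0, the point is on the positive side.

1


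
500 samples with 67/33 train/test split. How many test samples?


Train samples = 500 * 67% = 335
Test samples = 500 - 335
= 165

165


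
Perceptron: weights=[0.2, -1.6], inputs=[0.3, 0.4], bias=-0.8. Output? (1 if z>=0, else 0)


z = w . x + b
= 0.2*0.3 + -1.6*0.4 + -0.8
= 0.06 + -0.64 + -0.8
= -0.58 + -0.8
= -1.38
Since z = -1.38 < 0, output = 0

0


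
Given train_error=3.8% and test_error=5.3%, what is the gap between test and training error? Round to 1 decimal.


Generalization gap = test_error - train_error
= 5.3 - 3.8
= 1.5%
A small gap suggests good generalization.

1.5


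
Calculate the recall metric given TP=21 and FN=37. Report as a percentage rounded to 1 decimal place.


Recall = TP / (TP + FN) * 100
= 21 / (21 + 37)
= 21 / 58
= 0.3621
= 36.2%

36.2


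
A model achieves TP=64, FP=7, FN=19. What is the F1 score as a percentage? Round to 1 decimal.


Precision = TP / (TP + FP) = 64 / 71 = 0.9014
Recall = TP / (TP + FN) = 64 / 83 = 0.7711
F1 = 2 * P * R / (P + R)
= 2 * 0.9014 * 0.7711 / (0.9014 + 0.7711)
= 1.3901 / 1.6725
= 0.8312
As percentage: 83.1%

83.1


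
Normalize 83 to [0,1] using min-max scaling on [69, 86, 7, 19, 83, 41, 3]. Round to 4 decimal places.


Min = 3, Max = 86
Range = 86 - 3 = 83
Scaled = (x - min) / (max - min)
= (83 - 3) / 83
= 80 / 83
= 0.9639

0.9639


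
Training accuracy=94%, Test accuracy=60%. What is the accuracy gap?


Gap = train_accuracy - test_accuracy
= 94 - 60
= 34%
This large gap strongly indicates overfitting.

34


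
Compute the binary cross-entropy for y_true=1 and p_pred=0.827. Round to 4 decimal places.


For y=1: Loss = -log(p)
= -log(0.827)
= -(-0.19)
= 0.1900

0.1900


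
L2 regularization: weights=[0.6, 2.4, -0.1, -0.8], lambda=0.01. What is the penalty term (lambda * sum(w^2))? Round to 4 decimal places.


Squaring each weight:
0.6^2 = 0.36
2.4^2 = 5.76
(-0.1)^2 = 0.01
(-0.8)^2 = 0.64
Sum of squares = 6.77
Penalty = 0.01 * 6.77 = 0.0677

0.0677


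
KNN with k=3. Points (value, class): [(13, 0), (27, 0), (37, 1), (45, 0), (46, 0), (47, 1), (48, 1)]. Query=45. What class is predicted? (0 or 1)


Distances from query 45:
Point 45 (class 0): distance = 0
Point 46 (class 0): distance = 1
Point 47 (class 1): distance = 2
K=3 nearest neighbors: classes = [0, 0, 1]
Votes for class 1: 1 / 3
Majority vote => class 0

0


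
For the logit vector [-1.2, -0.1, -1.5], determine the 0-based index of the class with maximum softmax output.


Softmax is a monotonic transformation, so it preserves the argmax.
We need to find the index of the maximum logit.
Index 0: -1.2
Index 1: -0.1
Index 2: -1.5
Maximum logit = -0.1 at index 1

1


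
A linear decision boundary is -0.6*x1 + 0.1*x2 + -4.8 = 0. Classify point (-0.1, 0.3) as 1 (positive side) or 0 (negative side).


Compute -0.6 * -0.1 + 0.1 * 0.3 + -4.8
= 0.06 + 0.03 + -4.8
= -4.71
Since -4.71 < 0, the point is on the negative side.

0


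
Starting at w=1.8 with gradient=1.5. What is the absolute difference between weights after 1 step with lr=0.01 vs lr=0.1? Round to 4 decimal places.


With lr=0.01: w_new = 1.8 - 0.01 * 1.5 = 1.785
With lr=0.1: w_new = 1.8 - 0.1 * 1.5 = 1.65
Absolute difference = |1.785 - 1.65|
= 0.1350

0.1350


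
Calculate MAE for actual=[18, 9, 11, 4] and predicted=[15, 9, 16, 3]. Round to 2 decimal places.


Absolute errors: [3, 0, 5, 1]
Sum of absolute errors = 9
MAE = 9 / 4 = 2.25

2.25


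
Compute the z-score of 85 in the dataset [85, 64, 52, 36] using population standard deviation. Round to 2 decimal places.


Mean = (85 + 64 + 52 + 36) / 4 = 59.25
Variance = sum((x_i - mean)^2) / n = 319.6875
Std = sqrt(319.6875) = 17.8798
Z = (x - mean) / std
= (85 - 59.25) / 17.8798
= 25.75 / 17.8798
= 1.44

1.44


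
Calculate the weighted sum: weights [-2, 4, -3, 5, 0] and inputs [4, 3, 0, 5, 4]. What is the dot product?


Element-wise products:
-2 * 4 = -8
4 * 3 = 12
-3 * 0 = 0
5 * 5 = 25
0 * 4 = 0
Sum = -8 + 12 + 0 + 25 + 0
= 29

29


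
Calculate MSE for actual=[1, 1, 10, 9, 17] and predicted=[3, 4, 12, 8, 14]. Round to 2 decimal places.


Differences: [-2, -3, -2, 1, 3]
Squared errors: [4, 9, 4, 1, 9]
Sum of squared errors = 27
MSE = 27 / 5 = 5.40

5.40


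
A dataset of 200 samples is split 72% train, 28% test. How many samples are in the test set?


Train samples = 200 * 72% = 144
Test samples = 200 - 144
= 56

56


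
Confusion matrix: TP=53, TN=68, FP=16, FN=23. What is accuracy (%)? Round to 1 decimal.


Accuracy = (TP + TN) / (TP + TN + FP + FN) * 100
= (53 + 68) / (53 + 68 + 16 + 23)
= 121 / 160
= 0.7562
= 75.6%

75.6


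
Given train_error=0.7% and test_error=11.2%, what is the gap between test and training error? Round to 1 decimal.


Generalization gap = test_error - train_error
= 11.2 - 0.7
= 10.5%
A large gap suggests overfitting.

10.5


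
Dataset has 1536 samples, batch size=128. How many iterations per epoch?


Iterations per epoch = dataset_size / batch_size
= 1536 / 128
= 12

12


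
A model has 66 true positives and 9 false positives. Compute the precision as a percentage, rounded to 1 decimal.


Precision = TP / (TP + FP) * 100
= 66 / (66 + 9)
= 66 / 75
= 0.88
= 88.0%

88.0


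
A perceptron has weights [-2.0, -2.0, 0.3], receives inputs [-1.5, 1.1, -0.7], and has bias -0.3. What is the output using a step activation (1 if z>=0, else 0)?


z = w . x + b
= -2.0*-1.5 + -2.0*1.1 + 0.3*-0.7 + -0.3
= 3.0 + -2.2 + -0.21 + -0.3
= 0.59 + -0.3
= 0.29
Since z = 0.29 >= 0, output = 1

1


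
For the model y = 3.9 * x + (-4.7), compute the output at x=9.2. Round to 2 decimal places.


y = 3.9 * 9.2 + (-4.7)
= 35.88 + (-4.7)
= 31.18

31.18


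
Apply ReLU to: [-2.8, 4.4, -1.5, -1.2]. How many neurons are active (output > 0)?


ReLU(x) = max(0, x) for each element:
ReLU(-2.8) = 0
ReLU(4.4) = 4.4
ReLU(-1.5) = 0
ReLU(-1.2) = 0
Active neurons (>0): 1

1


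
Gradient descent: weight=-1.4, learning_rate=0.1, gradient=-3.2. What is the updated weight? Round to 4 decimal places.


w_new = w_old - lr * gradient
= -1.4 - 0.1 * -3.2
= -1.4 - (-0.32)
= -1.0800

-1.0800


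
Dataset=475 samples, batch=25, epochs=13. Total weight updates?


Iterations per epoch = 475 / 25 = 19
Total updates = iterations_per_epoch * epochs
= 19 * 13
= 247

247


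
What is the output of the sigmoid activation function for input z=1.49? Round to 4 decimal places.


sigmoid(z) = 1 / (1 + exp(-z))
exp(-(1.49)) = exp(-1.49) = 0.2254
1 + 0.2254 = 1.2254
1 / 1.2254 = 0.8161

0.8161


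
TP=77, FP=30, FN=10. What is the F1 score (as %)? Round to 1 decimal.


Precision = TP / (TP + FP) = 77 / 107 = 0.7196
Recall = TP / (TP + FN) = 77 / 87 = 0.8851
F1 = 2 * P * R / (P + R)
= 2 * 0.7196 * 0.8851 / (0.7196 + 0.8851)
= 1.2738 / 1.6047
= 0.7938
As percentage: 79.4%

79.4


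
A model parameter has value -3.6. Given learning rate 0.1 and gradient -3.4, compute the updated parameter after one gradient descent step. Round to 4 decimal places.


w_new = w_old - lr * gradient
= -3.6 - 0.1 * -3.4
= -3.6 - (-0.34)
= -3.2600

-3.2600


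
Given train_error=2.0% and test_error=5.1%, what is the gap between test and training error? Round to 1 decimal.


Generalization gap = test_error - train_error
= 5.1 - 2.0
= 3.1%
A moderate gap.

3.1


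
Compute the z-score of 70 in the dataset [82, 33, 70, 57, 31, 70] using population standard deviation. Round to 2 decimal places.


Mean = (82 + 33 + 70 + 57 + 31 + 70) / 6 = 57.1667
Variance = sum((x_i - mean)^2) / n = 369.1389
Std = sqrt(369.1389) = 19.213
Z = (x - mean) / std
= (70 - 57.1667) / 19.213
= 12.8333 / 19.213
= 0.67

0.67


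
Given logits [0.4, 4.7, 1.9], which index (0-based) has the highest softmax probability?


Softmax is a monotonic transformation, so it preserves the argmax.
We need to find the index of the maximum logit.
Index 0: 0.4
Index 1: 4.7
Index 2: 1.9
Maximum logit = 4.7 at index 1

1


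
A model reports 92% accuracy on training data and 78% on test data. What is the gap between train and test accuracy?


Gap = train_accuracy - test_accuracy
= 92 - 78
= 14%
This gap suggests the model is overfitting.

14


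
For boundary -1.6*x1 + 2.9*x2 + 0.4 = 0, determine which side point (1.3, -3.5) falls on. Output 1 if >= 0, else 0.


Compute -1.6 * 1.3 + 2.9 * -3.5 + 0.4
= -2.08 + -10.15 + 0.4
= -11.83
Since -11.83 < 0, the point is on the negative side.

0


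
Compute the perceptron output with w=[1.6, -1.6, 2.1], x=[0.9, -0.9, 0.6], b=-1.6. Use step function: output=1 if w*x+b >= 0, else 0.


z = w . x + b
= 1.6*0.9 + -1.6*-0.9 + 2.1*0.6 + -1.6
= 1.44 + 1.44 + 1.26 + -1.6
= 4.14 + -1.6
= 2.54
Since z = 2.54 >= 0, output = 1

1


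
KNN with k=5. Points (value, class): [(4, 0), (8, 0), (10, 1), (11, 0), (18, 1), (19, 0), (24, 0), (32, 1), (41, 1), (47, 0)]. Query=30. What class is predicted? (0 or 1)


Distances from query 30:
Point 32 (class 1): distance = 2
Point 24 (class 0): distance = 6
Point 19 (class 0): distance = 11
Point 41 (class 1): distance = 11
Point 18 (class 1): distance = 12
K=5 nearest neighbors: classes = [1, 0, 0, 1, 1]
Votes for class 1: 3 / 5
Majority vote => class 1

1


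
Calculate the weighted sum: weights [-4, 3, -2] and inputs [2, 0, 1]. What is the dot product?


Element-wise products:
-4 * 2 = -8
3 * 0 = 0
-2 * 1 = -2
Sum = -8 + 0 + -2
= -10

-10


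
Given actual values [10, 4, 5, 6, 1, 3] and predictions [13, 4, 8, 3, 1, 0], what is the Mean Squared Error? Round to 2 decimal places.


Differences: [-3, 0, -3, 3, 0, 3]
Squared errors: [9, 0, 9, 9, 0, 9]
Sum of squared errors = 36
MSE = 36 / 6 = 6.00

6.00


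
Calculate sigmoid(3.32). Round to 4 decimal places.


sigmoid(z) = 1 / (1 + exp(-z))
exp(-(3.32)) = exp(-3.32) = 0.0362
1 + 0.0362 = 1.0362
1 / 1.0362 = 0.9651

0.9651


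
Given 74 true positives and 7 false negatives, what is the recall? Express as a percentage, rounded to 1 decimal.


Recall = TP / (TP + FN) * 100
= 74 / (74 + 7)
= 74 / 81
= 0.9136
= 91.4%

91.4


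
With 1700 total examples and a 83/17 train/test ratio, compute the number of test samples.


Train samples = 1700 * 83% = 1411
Test samples = 1700 - 1411
= 289

289


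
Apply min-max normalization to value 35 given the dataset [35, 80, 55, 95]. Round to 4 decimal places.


Min = 35, Max = 95
Range = 95 - 35 = 60
Scaled = (x - min) / (max - min)
= (35 - 35) / 60
= 0 / 60
= 0.0000

0.0000


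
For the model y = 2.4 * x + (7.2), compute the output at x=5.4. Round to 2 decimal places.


y = 2.4 * 5.4 + (7.2)
= 12.96 + (7.2)
= 20.16

20.16


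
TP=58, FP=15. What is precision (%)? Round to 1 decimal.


Precision = TP / (TP + FP) * 100
= 58 / (58 + 15)
= 58 / 73
= 0.7945
= 79.5%

79.5


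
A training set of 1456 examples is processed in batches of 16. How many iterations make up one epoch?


Iterations per epoch = dataset_size / batch_size
= 1456 / 16
= 91

91


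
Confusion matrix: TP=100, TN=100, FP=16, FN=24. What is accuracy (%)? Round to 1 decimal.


Accuracy = (TP + TN) / (TP + TN + FP + FN) * 100
= (100 + 100) / (100 + 100 + 16 + 24)
= 200 / 240
= 0.8333
= 83.3%

83.3


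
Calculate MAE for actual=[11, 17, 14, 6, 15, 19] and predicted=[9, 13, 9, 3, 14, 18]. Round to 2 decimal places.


Absolute errors: [2, 4, 5, 3, 1, 1]
Sum of absolute errors = 16
MAE = 16 / 6 = 2.67

2.67


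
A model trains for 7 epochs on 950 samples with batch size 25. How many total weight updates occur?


Iterations per epoch = 950 / 25 = 38
Total updates = iterations_per_epoch * epochs
= 38 * 7
= 266

266


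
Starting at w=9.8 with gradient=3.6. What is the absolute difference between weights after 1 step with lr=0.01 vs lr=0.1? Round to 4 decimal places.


With lr=0.01: w_new = 9.8 - 0.01 * 3.6 = 9.764
With lr=0.1: w_new = 9.8 - 0.1 * 3.6 = 9.44
Absolute difference = |9.764 - 9.44|
= 0.3240

0.3240


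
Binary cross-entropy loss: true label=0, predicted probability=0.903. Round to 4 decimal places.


For y=0: Loss = -log(1-p)
= -log(1 - 0.903)
= -log(0.097)
= -(-2.333)
= 2.3330

2.3330


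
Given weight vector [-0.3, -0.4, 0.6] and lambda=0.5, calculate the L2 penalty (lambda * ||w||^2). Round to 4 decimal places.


Squaring each weight:
(-0.3)^2 = 0.09
(-0.4)^2 = 0.16
0.6^2 = 0.36
Sum of squares = 0.61
Penalty = 0.5 * 0.61 = 0.3050

0.3050


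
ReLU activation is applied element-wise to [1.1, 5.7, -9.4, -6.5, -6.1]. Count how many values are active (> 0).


ReLU(x) = max(0, x) for each element:
ReLU(1.1) = 1.1
ReLU(5.7) = 5.7
ReLU(-9.4) = 0
ReLU(-6.5) = 0
ReLU(-6.1) = 0
Active neurons (>0): 2

2


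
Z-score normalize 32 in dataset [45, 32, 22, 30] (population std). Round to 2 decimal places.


Mean = (45 + 32 + 22 + 30) / 4 = 32.25
Variance = sum((x_i - mean)^2) / n = 68.1875
Std = sqrt(68.1875) = 8.2576
Z = (x - mean) / std
= (32 - 32.25) / 8.2576
= -0.25 / 8.2576
= -0.03

-0.03


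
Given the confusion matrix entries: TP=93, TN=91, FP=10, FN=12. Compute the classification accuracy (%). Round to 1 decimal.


Accuracy = (TP + TN) / (TP + TN + FP + FN) * 100
= (93 + 91) / (93 + 91 + 10 + 12)
= 184 / 206
= 0.8932
= 89.3%

89.3


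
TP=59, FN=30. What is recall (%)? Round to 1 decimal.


Recall = TP / (TP + FN) * 100
= 59 / (59 + 30)
= 59 / 89
= 0.6629
= 66.3%

66.3


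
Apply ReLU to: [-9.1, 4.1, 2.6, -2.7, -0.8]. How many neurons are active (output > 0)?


ReLU(x) = max(0, x) for each element:
ReLU(-9.1) = 0
ReLU(4.1) = 4.1
ReLU(2.6) = 2.6
ReLU(-2.7) = 0
ReLU(-0.8) = 0
Active neurons (>0): 2

2


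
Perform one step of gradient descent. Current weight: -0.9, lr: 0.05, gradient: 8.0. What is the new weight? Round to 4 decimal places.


w_new = w_old - lr * gradient
= -0.9 - 0.05 * 8.0
= -0.9 - (0.4)
= -1.3000

-1.3000


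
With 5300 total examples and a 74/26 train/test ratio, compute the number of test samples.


Train samples = 5300 * 74% = 3922
Test samples = 5300 - 3922
= 1378

1378


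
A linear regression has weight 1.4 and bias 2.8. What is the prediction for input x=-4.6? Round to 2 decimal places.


y = 1.4 * -4.6 + (2.8)
= -6.44 + (2.8)
= -3.64

-3.64


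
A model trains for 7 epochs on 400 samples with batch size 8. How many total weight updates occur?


Iterations per epoch = 400 / 8 = 50
Total updates = iterations_per_epoch * epochs
= 50 * 7
= 350

350


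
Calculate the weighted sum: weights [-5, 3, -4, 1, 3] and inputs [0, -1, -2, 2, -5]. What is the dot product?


Element-wise products:
-5 * 0 = 0
3 * -1 = -3
-4 * -2 = 8
1 * 2 = 2
3 * -5 = -15
Sum = 0 + -3 + 8 + 2 + -15
= -8

-8


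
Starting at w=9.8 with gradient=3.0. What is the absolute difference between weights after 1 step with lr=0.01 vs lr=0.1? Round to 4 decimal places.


With lr=0.01: w_new = 9.8 - 0.01 * 3.0 = 9.77
With lr=0.1: w_new = 9.8 - 0.1 * 3.0 = 9.5
Absolute difference = |9.77 - 9.5|
= 0.2700

0.2700


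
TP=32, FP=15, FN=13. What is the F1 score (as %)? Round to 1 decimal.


Precision = TP / (TP + FP) = 32 / 47 = 0.6809
Recall = TP / (TP + FN) = 32 / 45 = 0.7111
F1 = 2 * P * R / (P + R)
= 2 * 0.6809 * 0.7111 / (0.6809 + 0.7111)
= 0.9683 / 1.392
= 0.6957
As percentage: 69.6%

69.6


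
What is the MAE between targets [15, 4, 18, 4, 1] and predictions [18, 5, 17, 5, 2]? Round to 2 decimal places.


Absolute errors: [3, 1, 1, 1, 1]
Sum of absolute errors = 7
MAE = 7 / 5 = 1.40

1.40


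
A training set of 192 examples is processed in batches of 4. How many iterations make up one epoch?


Iterations per epoch = dataset_size / batch_size
= 192 / 4
= 48

48


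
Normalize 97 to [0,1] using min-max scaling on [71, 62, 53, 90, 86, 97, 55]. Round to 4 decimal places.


Min = 53, Max = 97
Range = 97 - 53 = 44
Scaled = (x - min) / (max - min)
= (97 - 53) / 44
= 44 / 44
= 1.0000

1.0000


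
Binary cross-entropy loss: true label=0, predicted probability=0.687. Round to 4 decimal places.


For y=0: Loss = -log(1-p)
= -log(1 - 0.687)
= -log(0.313)
= -(-1.1616)
= 1.1616

1.1616


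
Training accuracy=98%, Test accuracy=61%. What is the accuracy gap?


Gap = train_accuracy - test_accuracy
= 98 - 61
= 37%
This large gap strongly indicates overfitting.

37


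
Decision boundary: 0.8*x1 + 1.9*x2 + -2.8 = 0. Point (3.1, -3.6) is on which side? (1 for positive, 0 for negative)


Compute 0.8 * 3.1 + 1.9 * -3.6 + -2.8
= 2.48 + -6.84 + -2.8
= -7.16
Since -7.16 < 0, the point is on the negative side.

0


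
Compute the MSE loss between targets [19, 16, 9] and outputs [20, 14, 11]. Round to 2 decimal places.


Differences: [-1, 2, -2]
Squared errors: [1, 4, 4]
Sum of squared errors = 9
MSE = 9 / 3 = 3.00

3.00


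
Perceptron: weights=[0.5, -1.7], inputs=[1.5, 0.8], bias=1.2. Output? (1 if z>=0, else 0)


z = w . x + b
= 0.5*1.5 + -1.7*0.8 + 1.2
= 0.75 + -1.36 + 1.2
= -0.61 + 1.2
= 0.59
Since z = 0.59 >= 0, output = 1

1


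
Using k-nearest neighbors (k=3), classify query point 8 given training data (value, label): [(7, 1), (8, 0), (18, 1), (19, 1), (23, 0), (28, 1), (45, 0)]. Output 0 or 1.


Distances from query 8:
Point 8 (class 0): distance = 0
Point 7 (class 1): distance = 1
Point 18 (class 1): distance = 10
K=3 nearest neighbors: classes = [0, 1, 1]
Votes for class 1: 2 / 3
Majority vote => class 1

1


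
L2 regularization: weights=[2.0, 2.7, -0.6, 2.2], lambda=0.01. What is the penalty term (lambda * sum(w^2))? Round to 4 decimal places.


Squaring each weight:
2.0^2 = 4.0
2.7^2 = 7.29
(-0.6)^2 = 0.36
2.2^2 = 4.84
Sum of squares = 16.49
Penalty = 0.01 * 16.49 = 0.1649

0.1649


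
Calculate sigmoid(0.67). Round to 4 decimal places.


sigmoid(z) = 1 / (1 + exp(-z))
exp(-(0.67)) = exp(-0.67) = 0.5117
1 + 0.5117 = 1.5117
1 / 1.5117 = 0.6615

0.6615


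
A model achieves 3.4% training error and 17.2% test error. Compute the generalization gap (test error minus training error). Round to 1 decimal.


Generalization gap = test_error - train_error
= 17.2 - 3.4
= 13.8%
A large gap suggests overfitting.

13.8


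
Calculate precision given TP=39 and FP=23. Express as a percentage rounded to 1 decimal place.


Precision = TP / (TP + FP) * 100
= 39 / (39 + 23)
= 39 / 62
= 0.629
= 62.9%

62.9


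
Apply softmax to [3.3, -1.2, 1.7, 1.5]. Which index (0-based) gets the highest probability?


Softmax is a monotonic transformation, so it preserves the argmax.
We need to find the index of the maximum logit.
Index 0: 3.3
Index 1: -1.2
Index 2: 1.7
Index 3: 1.5
Maximum logit = 3.3 at index 0

0


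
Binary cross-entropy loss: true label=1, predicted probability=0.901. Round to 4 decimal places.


For y=1: Loss = -log(p)
= -log(0.901)
= -(-0.1043)
= 0.1043

0.1043


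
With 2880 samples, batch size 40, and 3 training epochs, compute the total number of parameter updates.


Iterations per epoch = 2880 / 40 = 72
Total updates = iterations_per_epoch * epochs
= 72 * 3
= 216

216


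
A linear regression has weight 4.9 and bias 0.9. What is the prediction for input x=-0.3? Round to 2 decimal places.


y = 4.9 * -0.3 + (0.9)
= -1.47 + (0.9)
= -0.57

-0.57


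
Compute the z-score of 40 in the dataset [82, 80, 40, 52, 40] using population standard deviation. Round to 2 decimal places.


Mean = (82 + 80 + 40 + 52 + 40) / 5 = 58.8
Variance = sum((x_i - mean)^2) / n = 348.16
Std = sqrt(348.16) = 18.659
Z = (x - mean) / std
= (40 - 58.8) / 18.659
= -18.8 / 18.659
= -1.01

-1.01


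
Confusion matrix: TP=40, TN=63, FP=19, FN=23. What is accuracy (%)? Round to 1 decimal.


Accuracy = (TP + TN) / (TP + TN + FP + FN) * 100
= (40 + 63) / (40 + 63 + 19 + 23)
= 103 / 145
= 0.7103
= 71.0%

71.0


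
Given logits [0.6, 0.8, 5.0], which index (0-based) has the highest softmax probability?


Softmax is a monotonic transformation, so it preserves the argmax.
We need to find the index of the maximum logit.
Index 0: 0.6
Index 1: 0.8
Index 2: 5.0
Maximum logit = 5.0 at index 2

2


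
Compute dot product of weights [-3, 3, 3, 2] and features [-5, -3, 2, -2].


Element-wise products:
-3 * -5 = 15
3 * -3 = -9
3 * 2 = 6
2 * -2 = -4
Sum = 15 + -9 + 6 + -4
= 8

8


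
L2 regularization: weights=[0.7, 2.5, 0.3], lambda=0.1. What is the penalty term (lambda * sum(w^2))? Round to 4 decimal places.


Squaring each weight:
0.7^2 = 0.49
2.5^2 = 6.25
0.3^2 = 0.09
Sum of squares = 6.83
Penalty = 0.1 * 6.83 = 0.6830

0.6830


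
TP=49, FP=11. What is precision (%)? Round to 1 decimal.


Precision = TP / (TP + FP) * 100
= 49 / (49 + 11)
= 49 / 60
= 0.8167
= 81.7%

81.7


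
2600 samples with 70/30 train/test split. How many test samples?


Train samples = 2600 * 70% = 1820
Test samples = 2600 - 1820
= 780

780


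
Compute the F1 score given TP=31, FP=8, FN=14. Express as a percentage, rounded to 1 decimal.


Precision = TP / (TP + FP) = 31 / 39 = 0.7949
Recall = TP / (TP + FN) = 31 / 45 = 0.6889
F1 = 2 * P * R / (P + R)
= 2 * 0.7949 * 0.6889 / (0.7949 + 0.6889)
= 1.0952 / 1.4838
= 0.7381
As percentage: 73.8%

73.8


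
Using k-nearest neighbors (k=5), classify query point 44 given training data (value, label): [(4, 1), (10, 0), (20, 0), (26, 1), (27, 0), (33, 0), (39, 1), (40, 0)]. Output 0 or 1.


Distances from query 44:
Point 40 (class 0): distance = 4
Point 39 (class 1): distance = 5
Point 33 (class 0): distance = 11
Point 27 (class 0): distance = 17
Point 26 (class 1): distance = 18
K=5 nearest neighbors: classes = [0, 1, 0, 0, 1]
Votes for class 1: 2 / 5
Majority vote => class 0

0


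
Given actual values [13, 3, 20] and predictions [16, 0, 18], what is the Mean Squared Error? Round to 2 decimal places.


Differences: [-3, 3, 2]
Squared errors: [9, 9, 4]
Sum of squared errors = 22
MSE = 22 / 3 = 7.33

7.33


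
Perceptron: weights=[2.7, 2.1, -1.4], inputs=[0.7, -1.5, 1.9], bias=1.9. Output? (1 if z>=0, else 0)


z = w . x + b
= 2.7*0.7 + 2.1*-1.5 + -1.4*1.9 + 1.9
= 1.89 + -3.15 + -2.66 + 1.9
= -3.92 + 1.9
= -2.02
Since z = -2.02 < 0, output = 0

0


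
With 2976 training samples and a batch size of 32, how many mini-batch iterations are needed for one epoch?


Iterations per epoch = dataset_size / batch_size
= 2976 / 32
= 93

93


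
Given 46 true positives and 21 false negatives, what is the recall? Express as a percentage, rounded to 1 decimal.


Recall = TP / (TP + FN) * 100
= 46 / (46 + 21)
= 46 / 67
= 0.6866
= 68.7%

68.7


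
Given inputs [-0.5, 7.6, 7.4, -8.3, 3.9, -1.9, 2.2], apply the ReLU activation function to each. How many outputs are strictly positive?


ReLU(x) = max(0, x) for each element:
ReLU(-0.5) = 0
ReLU(7.6) = 7.6
ReLU(7.4) = 7.4
ReLU(-8.3) = 0
ReLU(3.9) = 3.9
ReLU(-1.9) = 0
ReLU(2.2) = 2.2
Active neurons (>0): 4

4


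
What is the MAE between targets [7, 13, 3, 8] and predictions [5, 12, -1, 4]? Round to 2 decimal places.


Absolute errors: [2, 1, 4, 4]
Sum of absolute errors = 11
MAE = 11 / 4 = 2.75

2.75


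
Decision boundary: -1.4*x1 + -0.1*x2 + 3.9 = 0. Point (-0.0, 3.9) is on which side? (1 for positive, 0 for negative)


Compute -1.4 * -0.0 + -0.1 * 3.9 + 3.9
= 0.0 + -0.39 + 3.9
= 3.51
Since 3.51 >= 0, the point is on the positive side.

1


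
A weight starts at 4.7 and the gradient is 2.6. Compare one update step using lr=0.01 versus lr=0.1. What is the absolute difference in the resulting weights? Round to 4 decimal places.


With lr=0.01: w_new = 4.7 - 0.01 * 2.6 = 4.674
With lr=0.1: w_new = 4.7 - 0.1 * 2.6 = 4.44
Absolute difference = |4.674 - 4.44|
= 0.2340

0.2340


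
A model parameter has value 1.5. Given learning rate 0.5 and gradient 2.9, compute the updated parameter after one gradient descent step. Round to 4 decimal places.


w_new = w_old - lr * gradient
= 1.5 - 0.5 * 2.9
= 1.5 - (1.45)
= 0.0500

0.0500


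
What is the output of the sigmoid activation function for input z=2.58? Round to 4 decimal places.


sigmoid(z) = 1 / (1 + exp(-z))
exp(-(2.58)) = exp(-2.58) = 0.0758
1 + 0.0758 = 1.0758
1 / 1.0758 = 0.9296

0.9296


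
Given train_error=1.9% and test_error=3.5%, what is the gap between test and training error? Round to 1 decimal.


Generalization gap = test_error - train_error
= 3.5 - 1.9
= 1.6%
A small gap suggests good generalization.

1.6


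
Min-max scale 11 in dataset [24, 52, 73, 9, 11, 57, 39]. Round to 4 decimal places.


Min = 9, Max = 73
Range = 73 - 9 = 64
Scaled = (x - min) / (max - min)
= (11 - 9) / 64
= 2 / 64
= 0.0313

0.0313


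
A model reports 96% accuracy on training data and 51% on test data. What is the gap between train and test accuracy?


Gap = train_accuracy - test_accuracy
= 96 - 51
= 45%
This large gap strongly indicates overfitting.

45


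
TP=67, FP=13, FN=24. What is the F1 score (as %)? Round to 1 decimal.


Precision = TP / (TP + FP) = 67 / 80 = 0.8375
Recall = TP / (TP + FN) = 67 / 91 = 0.7363
F1 = 2 * P * R / (P + R)
= 2 * 0.8375 * 0.7363 / (0.8375 + 0.7363)
= 1.2332 / 1.5738
= 0.7836
As percentage: 78.4%

78.4


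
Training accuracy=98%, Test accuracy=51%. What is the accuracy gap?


Gap = train_accuracy - test_accuracy
= 98 - 51
= 47%
This large gap strongly indicates overfitting.

47


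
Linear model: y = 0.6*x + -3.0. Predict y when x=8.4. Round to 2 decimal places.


y = 0.6 * 8.4 + (-3.0)
= 5.04 + (-3.0)
= 2.04

2.04


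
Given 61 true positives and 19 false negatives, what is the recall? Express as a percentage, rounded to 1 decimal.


Recall = TP / (TP + FN) * 100
= 61 / (61 + 19)
= 61 / 80
= 0.7625
= 76.3%

76.3


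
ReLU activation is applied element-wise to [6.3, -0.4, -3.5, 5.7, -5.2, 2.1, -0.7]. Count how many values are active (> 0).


ReLU(x) = max(0, x) for each element:
ReLU(6.3) = 6.3
ReLU(-0.4) = 0
ReLU(-3.5) = 0
ReLU(5.7) = 5.7
ReLU(-5.2) = 0
ReLU(2.1) = 2.1
ReLU(-0.7) = 0
Active neurons (>0): 3

3


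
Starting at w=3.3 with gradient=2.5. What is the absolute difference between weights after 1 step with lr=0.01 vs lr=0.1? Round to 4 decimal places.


With lr=0.01: w_new = 3.3 - 0.01 * 2.5 = 3.275
With lr=0.1: w_new = 3.3 - 0.1 * 2.5 = 3.05
Absolute difference = |3.275 - 3.05|
= 0.2250

0.2250


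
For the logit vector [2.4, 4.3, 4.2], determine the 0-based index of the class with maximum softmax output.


Softmax is a monotonic transformation, so it preserves the argmax.
We need to find the index of the maximum logit.
Index 0: 2.4
Index 1: 4.3
Index 2: 4.2
Maximum logit = 4.3 at index 1

1


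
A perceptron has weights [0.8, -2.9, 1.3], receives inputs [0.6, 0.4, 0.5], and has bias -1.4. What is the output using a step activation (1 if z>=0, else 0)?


z = w . x + b
= 0.8*0.6 + -2.9*0.4 + 1.3*0.5 + -1.4
= 0.48 + -1.16 + 0.65 + -1.4
= -0.03 + -1.4
= -1.43
Since z = -1.43 < 0, output = 0

0


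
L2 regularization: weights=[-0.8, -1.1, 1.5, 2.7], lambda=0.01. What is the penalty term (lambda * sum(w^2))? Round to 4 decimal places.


Squaring each weight:
(-0.8)^2 = 0.64
(-1.1)^2 = 1.21
1.5^2 = 2.25
2.7^2 = 7.29
Sum of squares = 11.39
Penalty = 0.01 * 11.39 = 0.1139

0.1139


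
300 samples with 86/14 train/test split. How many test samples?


Train samples = 300 * 86% = 258
Test samples = 300 - 258
= 42

42


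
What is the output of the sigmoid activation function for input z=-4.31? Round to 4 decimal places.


sigmoid(z) = 1 / (1 + exp(-z))
exp(-(-4.31)) = exp(4.31) = 74.4405
1 + 74.4405 = 75.4405
1 / 75.4405 = 0.0133

0.0133


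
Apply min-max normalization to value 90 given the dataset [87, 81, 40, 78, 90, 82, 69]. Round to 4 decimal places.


Min = 40, Max = 90
Range = 90 - 40 = 50
Scaled = (x - min) / (max - min)
= (90 - 40) / 50
= 50 / 50
= 1.0000

1.0000


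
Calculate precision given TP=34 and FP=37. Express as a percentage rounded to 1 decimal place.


Precision = TP / (TP + FP) * 100
= 34 / (34 + 37)
= 34 / 71
= 0.4789
= 47.9%

47.9


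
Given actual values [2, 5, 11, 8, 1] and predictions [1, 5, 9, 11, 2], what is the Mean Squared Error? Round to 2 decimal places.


Differences: [1, 0, 2, -3, -1]
Squared errors: [1, 0, 4, 9, 1]
Sum of squared errors = 15
MSE = 15 / 5 = 3.00

3.00


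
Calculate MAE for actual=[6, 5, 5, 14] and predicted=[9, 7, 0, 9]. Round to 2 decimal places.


Absolute errors: [3, 2, 5, 5]
Sum of absolute errors = 15
MAE = 15 / 4 = 3.75

3.75


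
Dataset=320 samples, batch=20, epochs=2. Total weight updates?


Iterations per epoch = 320 / 20 = 16
Total updates = iterations_per_epoch * epochs
= 16 * 2
= 32

32


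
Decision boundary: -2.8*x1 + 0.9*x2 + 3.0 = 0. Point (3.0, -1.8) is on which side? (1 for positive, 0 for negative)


Compute -2.8 * 3.0 + 0.9 * -1.8 + 3.0
= -8.4 + -1.62 + 3.0
= -7.02
Since -7.02 < 0, the point is on the negative side.

0


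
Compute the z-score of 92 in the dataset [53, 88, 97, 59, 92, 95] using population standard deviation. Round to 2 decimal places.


Mean = (53 + 88 + 97 + 59 + 92 + 95) / 6 = 80.6667
Variance = sum((x_i - mean)^2) / n = 314.8889
Std = sqrt(314.8889) = 17.7451
Z = (x - mean) / std
= (92 - 80.6667) / 17.7451
= 11.3333 / 17.7451
= 0.64

0.64


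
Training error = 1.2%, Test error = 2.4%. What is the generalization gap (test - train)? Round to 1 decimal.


Generalization gap = test_error - train_error
= 2.4 - 1.2
= 1.2%
A small gap suggests good generalization.

1.2


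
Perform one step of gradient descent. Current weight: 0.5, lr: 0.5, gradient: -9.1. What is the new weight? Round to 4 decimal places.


w_new = w_old - lr * gradient
= 0.5 - 0.5 * -9.1
= 0.5 - (-4.55)
= 5.0500

5.0500


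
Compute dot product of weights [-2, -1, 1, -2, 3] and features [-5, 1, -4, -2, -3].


Element-wise products:
-2 * -5 = 10
-1 * 1 = -1
1 * -4 = -4
-2 * -2 = 4
3 * -3 = -9
Sum = 10 + -1 + -4 + 4 + -9
= 0

0


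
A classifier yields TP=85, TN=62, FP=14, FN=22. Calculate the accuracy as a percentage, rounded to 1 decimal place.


Accuracy = (TP + TN) / (TP + TN + FP + FN) * 100
= (85 + 62) / (85 + 62 + 14 + 22)
= 147 / 183
= 0.8033
= 80.3%

80.3


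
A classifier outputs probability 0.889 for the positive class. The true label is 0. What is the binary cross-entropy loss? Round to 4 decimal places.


For y=0: Loss = -log(1-p)
= -log(1 - 0.889)
= -log(0.111)
= -(-2.1982)
= 2.1982

2.1982


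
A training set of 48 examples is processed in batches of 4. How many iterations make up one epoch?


Iterations per epoch = dataset_size / batch_size
= 48 / 4
= 12

12


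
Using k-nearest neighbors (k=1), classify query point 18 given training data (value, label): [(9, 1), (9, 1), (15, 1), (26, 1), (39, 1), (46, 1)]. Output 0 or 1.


Distances from query 18:
Point 15 (class 1): distance = 3
K=1 nearest neighbors: classes = [1]
Votes for class 1: 1 / 1
Majority vote => class 1

1


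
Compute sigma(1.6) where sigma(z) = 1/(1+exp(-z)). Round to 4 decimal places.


sigmoid(z) = 1 / (1 + exp(-z))
exp(-(1.6)) = exp(-1.6) = 0.2019
1 + 0.2019 = 1.2019
1 / 1.2019 = 0.8320

0.8320


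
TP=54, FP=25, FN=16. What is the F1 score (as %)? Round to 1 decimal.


Precision = TP / (TP + FP) = 54 / 79 = 0.6835
Recall = TP / (TP + FN) = 54 / 70 = 0.7714
F1 = 2 * P * R / (P + R)
= 2 * 0.6835 * 0.7714 / (0.6835 + 0.7714)
= 1.0546 / 1.455
= 0.7248
As percentage: 72.5%

72.5


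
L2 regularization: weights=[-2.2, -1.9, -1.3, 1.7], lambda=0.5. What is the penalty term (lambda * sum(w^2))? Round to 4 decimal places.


Squaring each weight:
(-2.2)^2 = 4.84
(-1.9)^2 = 3.61
(-1.3)^2 = 1.69
1.7^2 = 2.89
Sum of squares = 13.03
Penalty = 0.5 * 13.03 = 6.5150

6.5150


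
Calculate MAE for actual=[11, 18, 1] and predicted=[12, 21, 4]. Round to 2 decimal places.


Absolute errors: [1, 3, 3]
Sum of absolute errors = 7
MAE = 7 / 3 = 2.33

2.33


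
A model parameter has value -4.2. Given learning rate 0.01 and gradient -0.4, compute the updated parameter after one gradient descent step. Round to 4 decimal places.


w_new = w_old - lr * gradient
= -4.2 - 0.01 * -0.4
= -4.2 - (-0.004)
= -4.1960

-4.1960
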